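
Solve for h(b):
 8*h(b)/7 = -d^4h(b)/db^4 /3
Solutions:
 h(b) = (C1*sin(6^(1/4)*7^(3/4)*b/7) + C2*cos(6^(1/4)*7^(3/4)*b/7))*exp(-6^(1/4)*7^(3/4)*b/7) + (C3*sin(6^(1/4)*7^(3/4)*b/7) + C4*cos(6^(1/4)*7^(3/4)*b/7))*exp(6^(1/4)*7^(3/4)*b/7)


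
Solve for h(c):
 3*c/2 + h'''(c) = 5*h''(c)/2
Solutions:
 h(c) = C1 + C2*c + C3*exp(5*c/2) + c^3/10 + 3*c^2/25


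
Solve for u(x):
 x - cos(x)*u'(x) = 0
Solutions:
 u(x) = C1 + Integral(x/cos(x), x)


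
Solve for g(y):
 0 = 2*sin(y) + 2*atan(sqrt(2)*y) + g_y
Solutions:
 g(y) = C1 - 2*y*atan(sqrt(2)*y) + sqrt(2)*log(2*y^2 + 1)/2 + 2*cos(y)


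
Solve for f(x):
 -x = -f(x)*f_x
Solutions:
 f(x) = -sqrt(C1 + x^2)
 f(x) = sqrt(C1 + x^2)


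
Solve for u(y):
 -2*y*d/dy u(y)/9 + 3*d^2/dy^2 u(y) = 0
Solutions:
 u(y) = C1 + C2*erfi(sqrt(3)*y/9)


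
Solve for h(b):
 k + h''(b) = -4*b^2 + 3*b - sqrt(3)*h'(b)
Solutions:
 h(b) = C1 + C2*exp(-sqrt(3)*b) - 4*sqrt(3)*b^3/9 + sqrt(3)*b^2/2 + 4*b^2/3 - sqrt(3)*b*k/3 - 8*sqrt(3)*b/9 - b


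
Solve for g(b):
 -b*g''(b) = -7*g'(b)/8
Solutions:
 g(b) = C1 + C2*b^(15/8)


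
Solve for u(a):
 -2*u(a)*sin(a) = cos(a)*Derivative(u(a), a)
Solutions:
 u(a) = C1*cos(a)^2


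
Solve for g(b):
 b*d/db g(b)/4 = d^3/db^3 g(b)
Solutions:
 g(b) = C1 + Integral(C2*airyai(2^(1/3)*b/2) + C3*airybi(2^(1/3)*b/2), b)


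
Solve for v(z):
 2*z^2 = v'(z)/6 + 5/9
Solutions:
 v(z) = C1 + 4*z^3 - 10*z/3


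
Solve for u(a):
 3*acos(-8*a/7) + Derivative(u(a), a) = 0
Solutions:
 u(a) = C1 - 3*a*acos(-8*a/7) - 3*sqrt(49 - 64*a^2)/8


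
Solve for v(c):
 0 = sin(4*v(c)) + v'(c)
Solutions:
 v(c) = -acos((-C1 - exp(8*c))/(C1 - exp(8*c)))/4 + pi/2
 v(c) = acos((-C1 - exp(8*c))/(C1 - exp(8*c)))/4


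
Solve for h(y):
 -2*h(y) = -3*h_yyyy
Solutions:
 h(y) = C1*exp(-2^(1/4)*3^(3/4)*y/3) + C2*exp(2^(1/4)*3^(3/4)*y/3) + C3*sin(2^(1/4)*3^(3/4)*y/3) + C4*cos(2^(1/4)*3^(3/4)*y/3)


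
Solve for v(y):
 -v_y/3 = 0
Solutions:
 v(y) = C1


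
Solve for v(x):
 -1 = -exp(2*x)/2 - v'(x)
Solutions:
 v(x) = C1 + x - exp(2*x)/4


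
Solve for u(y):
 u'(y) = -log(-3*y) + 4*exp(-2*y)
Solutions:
 u(y) = C1 - y*log(-y) + y*(1 - log(3)) - 2*exp(-2*y)


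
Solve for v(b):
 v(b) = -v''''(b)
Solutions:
 v(b) = (C1*sin(sqrt(2)*b/2) + C2*cos(sqrt(2)*b/2))*exp(-sqrt(2)*b/2) + (C3*sin(sqrt(2)*b/2) + C4*cos(sqrt(2)*b/2))*exp(sqrt(2)*b/2)


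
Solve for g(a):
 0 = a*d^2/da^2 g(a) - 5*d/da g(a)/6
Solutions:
 g(a) = C1 + C2*a^(11/6)


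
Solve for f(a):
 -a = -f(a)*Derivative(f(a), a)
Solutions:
 f(a) = -sqrt(C1 + a^2)
 f(a) = sqrt(C1 + a^2)


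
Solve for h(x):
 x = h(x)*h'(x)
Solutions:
 h(x) = -sqrt(C1 + x^2)
 h(x) = sqrt(C1 + x^2)


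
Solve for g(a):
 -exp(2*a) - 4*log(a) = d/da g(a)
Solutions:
 g(a) = C1 - 4*a*log(a) + 4*a - exp(2*a)/2


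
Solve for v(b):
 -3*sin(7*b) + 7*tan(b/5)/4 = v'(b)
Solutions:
 v(b) = C1 - 35*log(cos(b/5))/4 + 3*cos(7*b)/7


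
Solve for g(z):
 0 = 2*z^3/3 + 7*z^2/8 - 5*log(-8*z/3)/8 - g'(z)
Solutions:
 g(z) = C1 + z^4/6 + 7*z^3/24 - 5*z*log(-z)/8 + 5*z*(-3*log(2) + 1 + log(3))/8


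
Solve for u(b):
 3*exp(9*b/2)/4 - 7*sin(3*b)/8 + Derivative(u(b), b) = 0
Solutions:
 u(b) = C1 - exp(9*b/2)/6 - 7*cos(3*b)/24


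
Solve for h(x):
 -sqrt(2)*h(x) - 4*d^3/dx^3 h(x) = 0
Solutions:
 h(x) = C3*exp(-sqrt(2)*x/2) + (C1*sin(sqrt(6)*x/4) + C2*cos(sqrt(6)*x/4))*exp(sqrt(2)*x/4)


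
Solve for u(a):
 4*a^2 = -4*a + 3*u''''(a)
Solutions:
 u(a) = C1 + C2*a + C3*a^2 + C4*a^3 + a^6/270 + a^5/90


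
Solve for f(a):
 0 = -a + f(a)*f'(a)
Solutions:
 f(a) = -sqrt(C1 + a^2)
 f(a) = sqrt(C1 + a^2)


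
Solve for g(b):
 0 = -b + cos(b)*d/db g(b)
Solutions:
 g(b) = C1 + Integral(b/cos(b), b)


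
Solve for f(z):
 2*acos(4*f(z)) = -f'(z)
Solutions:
 Integral(1/acos(4*_y), (_y, f(z))) = C1 - 2*z


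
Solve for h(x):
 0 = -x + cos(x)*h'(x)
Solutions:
 h(x) = C1 + Integral(x/cos(x), x)


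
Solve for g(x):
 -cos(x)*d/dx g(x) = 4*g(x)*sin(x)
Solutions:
 g(x) = C1*cos(x)^4


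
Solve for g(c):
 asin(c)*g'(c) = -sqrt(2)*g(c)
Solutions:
 g(c) = C1*exp(-sqrt(2)*Integral(1/asin(c), c))


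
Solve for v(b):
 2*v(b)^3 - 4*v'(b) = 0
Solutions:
 v(b) = -sqrt(-1/(C1 + b))
 v(b) = sqrt(-1/(C1 + b))


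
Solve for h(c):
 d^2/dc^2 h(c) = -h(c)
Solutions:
 h(c) = C1*sin(c) + C2*cos(c)


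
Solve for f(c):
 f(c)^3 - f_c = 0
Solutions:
 f(c) = -sqrt(2)*sqrt(-1/(C1 + c))/2
 f(c) = sqrt(2)*sqrt(-1/(C1 + c))/2


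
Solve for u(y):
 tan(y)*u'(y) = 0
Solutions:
 u(y) = C1


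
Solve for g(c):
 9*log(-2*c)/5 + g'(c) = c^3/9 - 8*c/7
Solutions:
 g(c) = C1 + c^4/36 - 4*c^2/7 - 9*c*log(-c)/5 + 9*c*(1 - log(2))/5


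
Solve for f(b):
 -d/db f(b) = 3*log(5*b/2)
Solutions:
 f(b) = C1 - 3*b*log(b) + b*log(8/125) + 3*b


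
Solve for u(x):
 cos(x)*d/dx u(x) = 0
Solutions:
 u(x) = C1


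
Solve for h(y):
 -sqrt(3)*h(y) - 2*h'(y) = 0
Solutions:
 h(y) = C1*exp(-sqrt(3)*y/2)


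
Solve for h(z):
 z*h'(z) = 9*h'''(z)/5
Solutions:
 h(z) = C1 + Integral(C2*airyai(15^(1/3)*z/3) + C3*airybi(15^(1/3)*z/3), z)


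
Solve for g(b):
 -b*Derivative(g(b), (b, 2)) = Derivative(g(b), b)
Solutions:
 g(b) = C1 + C2*log(b)


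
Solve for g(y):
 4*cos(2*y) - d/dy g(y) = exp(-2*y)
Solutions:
 g(y) = C1 + 2*sin(2*y) + exp(-2*y)/2


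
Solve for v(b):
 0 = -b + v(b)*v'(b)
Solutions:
 v(b) = -sqrt(C1 + b^2)
 v(b) = sqrt(C1 + b^2)


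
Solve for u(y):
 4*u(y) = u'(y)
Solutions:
 u(y) = C1*exp(4*y)


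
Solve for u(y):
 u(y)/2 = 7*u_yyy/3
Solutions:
 u(y) = C3*exp(14^(2/3)*3^(1/3)*y/14) + (C1*sin(14^(2/3)*3^(5/6)*y/28) + C2*cos(14^(2/3)*3^(5/6)*y/28))*exp(-14^(2/3)*3^(1/3)*y/28)


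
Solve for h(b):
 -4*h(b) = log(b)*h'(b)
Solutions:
 h(b) = C1*exp(-4*li(b))


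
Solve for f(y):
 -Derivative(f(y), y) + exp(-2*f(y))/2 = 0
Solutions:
 f(y) = log(-sqrt(C1 + y))
 f(y) = log(C1 + y)/2


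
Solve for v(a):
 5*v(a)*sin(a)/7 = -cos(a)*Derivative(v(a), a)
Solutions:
 v(a) = C1*cos(a)^(5/7)


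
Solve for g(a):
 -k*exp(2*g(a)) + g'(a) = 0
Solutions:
 g(a) = log(-sqrt(-1/(C1 + a*k))) - log(2)/2
 g(a) = log(-1/(C1 + a*k))/2 - log(2)/2


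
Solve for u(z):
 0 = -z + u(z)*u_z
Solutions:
 u(z) = -sqrt(C1 + z^2)
 u(z) = sqrt(C1 + z^2)


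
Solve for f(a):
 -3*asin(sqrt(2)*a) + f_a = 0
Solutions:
 f(a) = C1 + 3*a*asin(sqrt(2)*a) + 3*sqrt(2)*sqrt(1 - 2*a^2)/2


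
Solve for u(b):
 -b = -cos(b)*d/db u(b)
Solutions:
 u(b) = C1 + Integral(b/cos(b), b)


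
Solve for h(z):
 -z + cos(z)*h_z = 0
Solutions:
 h(z) = C1 + Integral(z/cos(z), z)


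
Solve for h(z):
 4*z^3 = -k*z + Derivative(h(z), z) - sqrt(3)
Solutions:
 h(z) = C1 + k*z^2/2 + z^4 + sqrt(3)*z


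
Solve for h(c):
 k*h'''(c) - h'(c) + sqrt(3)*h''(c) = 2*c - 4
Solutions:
 h(c) = C1 + C2*exp(c*(sqrt(4*k + 3) - sqrt(3))/(2*k)) + C3*exp(-c*(sqrt(4*k + 3) + sqrt(3))/(2*k)) - c^2 - 2*sqrt(3)*c + 4*c


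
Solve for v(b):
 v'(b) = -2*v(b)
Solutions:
 v(b) = C1*exp(-2*b)


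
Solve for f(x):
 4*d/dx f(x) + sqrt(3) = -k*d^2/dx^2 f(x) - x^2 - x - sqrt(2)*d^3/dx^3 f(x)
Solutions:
 f(x) = C1 + C2*exp(sqrt(2)*x*(-k + sqrt(k^2 - 16*sqrt(2)))/4) + C3*exp(-sqrt(2)*x*(k + sqrt(k^2 - 16*sqrt(2)))/4) - k^2*x/32 + k*x^2/16 + k*x/16 - x^3/12 - x^2/8 - sqrt(3)*x/4 + sqrt(2)*x/8


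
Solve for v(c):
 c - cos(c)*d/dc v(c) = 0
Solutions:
 v(c) = C1 + Integral(c/cos(c), c)


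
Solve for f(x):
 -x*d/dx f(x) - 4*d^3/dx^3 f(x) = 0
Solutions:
 f(x) = C1 + Integral(C2*airyai(-2^(1/3)*x/2) + C3*airybi(-2^(1/3)*x/2), x)


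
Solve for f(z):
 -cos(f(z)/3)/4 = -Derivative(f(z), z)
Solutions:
 -z/4 - 3*log(sin(f(z)/3) - 1)/2 + 3*log(sin(f(z)/3) + 1)/2 = C1


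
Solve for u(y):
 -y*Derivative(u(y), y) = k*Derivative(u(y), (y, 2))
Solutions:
 u(y) = C1 + C2*sqrt(k)*erf(sqrt(2)*y*sqrt(1/k)/2)


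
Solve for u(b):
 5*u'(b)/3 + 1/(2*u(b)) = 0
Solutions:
 u(b) = -sqrt(C1 - 15*b)/5
 u(b) = sqrt(C1 - 15*b)/5


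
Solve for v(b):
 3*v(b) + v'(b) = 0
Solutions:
 v(b) = C1*exp(-3*b)


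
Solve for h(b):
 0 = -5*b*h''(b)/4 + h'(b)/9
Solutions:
 h(b) = C1 + C2*b^(49/45)


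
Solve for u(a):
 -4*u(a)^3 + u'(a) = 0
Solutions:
 u(a) = -sqrt(2)*sqrt(-1/(C1 + 4*a))/2
 u(a) = sqrt(2)*sqrt(-1/(C1 + 4*a))/2


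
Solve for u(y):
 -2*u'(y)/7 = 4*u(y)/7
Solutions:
 u(y) = C1*exp(-2*y)


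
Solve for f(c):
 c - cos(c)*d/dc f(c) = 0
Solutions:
 f(c) = C1 + Integral(c/cos(c), c)


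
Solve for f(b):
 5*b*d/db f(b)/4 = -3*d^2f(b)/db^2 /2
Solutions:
 f(b) = C1 + C2*erf(sqrt(15)*b/6)


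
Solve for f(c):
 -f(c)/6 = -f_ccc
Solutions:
 f(c) = C3*exp(6^(2/3)*c/6) + (C1*sin(2^(2/3)*3^(1/6)*c/4) + C2*cos(2^(2/3)*3^(1/6)*c/4))*exp(-6^(2/3)*c/12)


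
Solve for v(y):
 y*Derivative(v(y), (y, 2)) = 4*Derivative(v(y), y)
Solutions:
 v(y) = C1 + C2*y^5


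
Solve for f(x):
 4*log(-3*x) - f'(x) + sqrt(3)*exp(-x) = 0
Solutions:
 f(x) = C1 + 4*x*log(-x) + 4*x*(-1 + log(3)) - sqrt(3)*exp(-x)


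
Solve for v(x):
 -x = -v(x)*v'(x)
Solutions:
 v(x) = -sqrt(C1 + x^2)
 v(x) = sqrt(C1 + x^2)


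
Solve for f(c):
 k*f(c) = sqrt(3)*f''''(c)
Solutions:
 f(c) = C1*exp(-3^(7/8)*c*k^(1/4)/3) + C2*exp(3^(7/8)*c*k^(1/4)/3) + C3*exp(-3^(7/8)*I*c*k^(1/4)/3) + C4*exp(3^(7/8)*I*c*k^(1/4)/3)


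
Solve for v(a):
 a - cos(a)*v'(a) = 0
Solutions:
 v(a) = C1 + Integral(a/cos(a), a)


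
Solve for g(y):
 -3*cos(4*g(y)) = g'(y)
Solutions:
 g(y) = -asin((C1 + exp(24*y))/(C1 - exp(24*y)))/4 + pi/4
 g(y) = asin((C1 + exp(24*y))/(C1 - exp(24*y)))/4


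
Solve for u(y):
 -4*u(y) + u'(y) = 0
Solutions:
 u(y) = C1*exp(4*y)


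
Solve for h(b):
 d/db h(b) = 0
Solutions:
 h(b) = C1


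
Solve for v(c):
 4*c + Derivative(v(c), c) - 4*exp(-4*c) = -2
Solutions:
 v(c) = C1 - 2*c^2 - 2*c - exp(-4*c)


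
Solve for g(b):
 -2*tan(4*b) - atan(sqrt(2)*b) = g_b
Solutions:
 g(b) = C1 - b*atan(sqrt(2)*b) + sqrt(2)*log(2*b^2 + 1)/4 + log(cos(4*b))/2


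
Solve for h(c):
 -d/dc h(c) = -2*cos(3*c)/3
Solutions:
 h(c) = C1 + 2*sin(3*c)/9


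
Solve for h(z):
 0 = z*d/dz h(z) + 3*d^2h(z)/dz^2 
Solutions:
 h(z) = C1 + C2*erf(sqrt(6)*z/6)


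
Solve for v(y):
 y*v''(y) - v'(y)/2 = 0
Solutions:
 v(y) = C1 + C2*y^(3/2)


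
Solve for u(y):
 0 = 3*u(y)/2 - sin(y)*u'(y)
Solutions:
 u(y) = C1*(cos(y) - 1)^(3/4)/(cos(y) + 1)^(3/4)


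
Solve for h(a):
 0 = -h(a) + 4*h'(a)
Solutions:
 h(a) = C1*exp(a/4)


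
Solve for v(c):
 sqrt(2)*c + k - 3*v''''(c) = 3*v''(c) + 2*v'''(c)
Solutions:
 v(c) = C1 + C2*c + sqrt(2)*c^3/18 + c^2*(3*k - 2*sqrt(2))/18 + (C3*sin(2*sqrt(2)*c/3) + C4*cos(2*sqrt(2)*c/3))*exp(-c/3)


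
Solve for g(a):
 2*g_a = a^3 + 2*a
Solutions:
 g(a) = C1 + a^4/8 + a^2/2


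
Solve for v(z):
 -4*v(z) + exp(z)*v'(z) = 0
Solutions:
 v(z) = C1*exp(-4*exp(-z))


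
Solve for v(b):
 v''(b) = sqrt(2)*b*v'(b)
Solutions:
 v(b) = C1 + C2*erfi(2^(3/4)*b/2)


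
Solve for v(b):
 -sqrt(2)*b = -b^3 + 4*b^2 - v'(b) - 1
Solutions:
 v(b) = C1 - b^4/4 + 4*b^3/3 + sqrt(2)*b^2/2 - b


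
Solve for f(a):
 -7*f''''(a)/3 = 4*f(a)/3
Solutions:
 f(a) = (C1*sin(7^(3/4)*a/7) + C2*cos(7^(3/4)*a/7))*exp(-7^(3/4)*a/7) + (C3*sin(7^(3/4)*a/7) + C4*cos(7^(3/4)*a/7))*exp(7^(3/4)*a/7)


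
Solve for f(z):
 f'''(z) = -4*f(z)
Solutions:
 f(z) = C3*exp(-2^(2/3)*z) + (C1*sin(2^(2/3)*sqrt(3)*z/2) + C2*cos(2^(2/3)*sqrt(3)*z/2))*exp(2^(2/3)*z/2)


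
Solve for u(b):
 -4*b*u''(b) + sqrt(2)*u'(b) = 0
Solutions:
 u(b) = C1 + C2*b^(sqrt(2)/4 + 1)


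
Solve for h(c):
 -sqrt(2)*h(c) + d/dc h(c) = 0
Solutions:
 h(c) = C1*exp(sqrt(2)*c)


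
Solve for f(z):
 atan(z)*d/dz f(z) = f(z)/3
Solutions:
 f(z) = C1*exp(Integral(1/atan(z), z)/3)


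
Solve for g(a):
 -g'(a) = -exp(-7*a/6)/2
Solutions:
 g(a) = C1 - 3*exp(-7*a/6)/7


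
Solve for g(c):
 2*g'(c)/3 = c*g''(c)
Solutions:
 g(c) = C1 + C2*c^(5/3)


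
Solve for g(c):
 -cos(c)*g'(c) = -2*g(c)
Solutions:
 g(c) = C1*(sin(c) + 1)/(sin(c) - 1)


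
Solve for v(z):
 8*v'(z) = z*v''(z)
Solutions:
 v(z) = C1 + C2*z^9


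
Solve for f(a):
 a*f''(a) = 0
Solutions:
 f(a) = C1 + C2*a


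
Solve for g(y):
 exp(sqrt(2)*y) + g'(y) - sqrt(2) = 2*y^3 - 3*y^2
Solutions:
 g(y) = C1 + y^4/2 - y^3 + sqrt(2)*y - sqrt(2)*exp(sqrt(2)*y)/2


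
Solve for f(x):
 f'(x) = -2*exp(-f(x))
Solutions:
 f(x) = log(C1 - 2*x)


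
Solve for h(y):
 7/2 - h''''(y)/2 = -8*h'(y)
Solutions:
 h(y) = C1 + C4*exp(2*2^(1/3)*y) - 7*y/16 + (C2*sin(2^(1/3)*sqrt(3)*y) + C3*cos(2^(1/3)*sqrt(3)*y))*exp(-2^(1/3)*y)


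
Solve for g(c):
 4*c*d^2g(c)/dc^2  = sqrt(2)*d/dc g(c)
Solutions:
 g(c) = C1 + C2*c^(sqrt(2)/4 + 1)


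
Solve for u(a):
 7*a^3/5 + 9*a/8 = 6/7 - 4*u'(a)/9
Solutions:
 u(a) = C1 - 63*a^4/80 - 81*a^2/64 + 27*a/14


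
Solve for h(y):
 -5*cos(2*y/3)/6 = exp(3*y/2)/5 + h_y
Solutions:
 h(y) = C1 - 2*exp(3*y/2)/15 - 5*sin(2*y/3)/4


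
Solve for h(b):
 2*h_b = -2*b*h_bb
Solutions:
 h(b) = C1 + C2*log(b)


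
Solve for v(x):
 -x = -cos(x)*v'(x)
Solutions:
 v(x) = C1 + Integral(x/cos(x), x)


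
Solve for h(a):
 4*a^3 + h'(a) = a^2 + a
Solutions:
 h(a) = C1 - a^4 + a^3/3 + a^2/2


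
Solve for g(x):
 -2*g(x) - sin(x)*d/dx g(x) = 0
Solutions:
 g(x) = C1*(cos(x) + 1)/(cos(x) - 1)


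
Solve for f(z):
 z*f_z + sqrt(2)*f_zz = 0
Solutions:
 f(z) = C1 + C2*erf(2^(1/4)*z/2)


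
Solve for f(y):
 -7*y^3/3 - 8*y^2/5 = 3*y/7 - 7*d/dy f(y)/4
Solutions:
 f(y) = C1 + y^4/3 + 32*y^3/105 + 6*y^2/49


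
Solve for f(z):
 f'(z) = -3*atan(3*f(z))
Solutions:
 Integral(1/atan(3*_y), (_y, f(z))) = C1 - 3*z


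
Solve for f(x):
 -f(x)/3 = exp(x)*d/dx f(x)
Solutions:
 f(x) = C1*exp(exp(-x)/3)


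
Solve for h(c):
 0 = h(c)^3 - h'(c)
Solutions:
 h(c) = -sqrt(2)*sqrt(-1/(C1 + c))/2
 h(c) = sqrt(2)*sqrt(-1/(C1 + c))/2


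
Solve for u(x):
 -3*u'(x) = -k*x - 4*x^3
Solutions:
 u(x) = C1 + k*x^2/6 + x^4/3


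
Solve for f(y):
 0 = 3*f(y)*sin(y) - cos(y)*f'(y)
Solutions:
 f(y) = C1/cos(y)^3


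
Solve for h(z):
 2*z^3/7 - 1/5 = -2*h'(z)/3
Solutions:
 h(z) = C1 - 3*z^4/28 + 3*z/10


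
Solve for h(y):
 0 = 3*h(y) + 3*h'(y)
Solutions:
 h(y) = C1*exp(-y)


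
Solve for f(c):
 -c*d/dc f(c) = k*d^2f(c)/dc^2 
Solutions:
 f(c) = C1 + C2*sqrt(k)*erf(sqrt(2)*c*sqrt(1/k)/2)


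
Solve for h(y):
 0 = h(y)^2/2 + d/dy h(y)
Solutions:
 h(y) = 2/(C1 + y)


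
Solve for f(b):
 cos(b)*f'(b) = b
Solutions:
 f(b) = C1 + Integral(b/cos(b), b)


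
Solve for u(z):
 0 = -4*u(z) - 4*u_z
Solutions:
 u(z) = C1*exp(-z)


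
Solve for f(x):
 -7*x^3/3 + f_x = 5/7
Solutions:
 f(x) = C1 + 7*x^4/12 + 5*x/7


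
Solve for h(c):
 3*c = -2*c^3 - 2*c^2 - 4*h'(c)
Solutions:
 h(c) = C1 - c^4/8 - c^3/6 - 3*c^2/8


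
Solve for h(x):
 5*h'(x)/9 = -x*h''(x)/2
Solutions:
 h(x) = C1 + C2/x^(1/9)


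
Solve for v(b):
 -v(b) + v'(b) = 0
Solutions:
 v(b) = C1*exp(b)


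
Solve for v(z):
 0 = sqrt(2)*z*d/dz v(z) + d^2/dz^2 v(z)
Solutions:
 v(z) = C1 + C2*erf(2^(3/4)*z/2)


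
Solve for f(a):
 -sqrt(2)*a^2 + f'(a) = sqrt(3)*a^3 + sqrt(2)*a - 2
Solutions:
 f(a) = C1 + sqrt(3)*a^4/4 + sqrt(2)*a^3/3 + sqrt(2)*a^2/2 - 2*a


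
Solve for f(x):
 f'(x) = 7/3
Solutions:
 f(x) = C1 + 7*x/3


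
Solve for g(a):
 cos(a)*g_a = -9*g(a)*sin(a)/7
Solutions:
 g(a) = C1*cos(a)^(9/7)


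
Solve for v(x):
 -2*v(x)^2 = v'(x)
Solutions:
 v(x) = 1/(C1 + 2*x)


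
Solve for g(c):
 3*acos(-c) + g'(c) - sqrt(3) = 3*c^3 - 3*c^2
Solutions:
 g(c) = C1 + 3*c^4/4 - c^3 - 3*c*acos(-c) + sqrt(3)*c - 3*sqrt(1 - c^2)


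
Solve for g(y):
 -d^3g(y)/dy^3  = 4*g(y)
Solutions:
 g(y) = C3*exp(-2^(2/3)*y) + (C1*sin(2^(2/3)*sqrt(3)*y/2) + C2*cos(2^(2/3)*sqrt(3)*y/2))*exp(2^(2/3)*y/2)


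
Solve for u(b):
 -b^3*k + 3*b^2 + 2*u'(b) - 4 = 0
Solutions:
 u(b) = C1 + b^4*k/8 - b^3/2 + 2*b


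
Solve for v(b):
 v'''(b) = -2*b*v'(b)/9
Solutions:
 v(b) = C1 + Integral(C2*airyai(-6^(1/3)*b/3) + C3*airybi(-6^(1/3)*b/3), b)


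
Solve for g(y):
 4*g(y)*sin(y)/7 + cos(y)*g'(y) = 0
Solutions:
 g(y) = C1*cos(y)^(4/7)


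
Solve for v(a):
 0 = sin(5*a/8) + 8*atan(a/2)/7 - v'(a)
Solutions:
 v(a) = C1 + 8*a*atan(a/2)/7 - 8*log(a^2 + 4)/7 - 8*cos(5*a/8)/5


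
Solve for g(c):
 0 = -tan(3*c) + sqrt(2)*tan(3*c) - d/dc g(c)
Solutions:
 g(c) = C1 - sqrt(2)*log(cos(3*c))/3 + log(cos(3*c))/3


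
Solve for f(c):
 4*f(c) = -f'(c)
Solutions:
 f(c) = C1*exp(-4*c)


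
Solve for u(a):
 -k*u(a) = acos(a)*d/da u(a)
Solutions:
 u(a) = C1*exp(-k*Integral(1/acos(a), a))


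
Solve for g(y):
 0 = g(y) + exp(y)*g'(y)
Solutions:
 g(y) = C1*exp(exp(-y))


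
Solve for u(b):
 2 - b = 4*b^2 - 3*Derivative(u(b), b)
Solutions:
 u(b) = C1 + 4*b^3/9 + b^2/6 - 2*b/3


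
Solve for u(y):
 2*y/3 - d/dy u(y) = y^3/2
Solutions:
 u(y) = C1 - y^4/8 + y^2/3


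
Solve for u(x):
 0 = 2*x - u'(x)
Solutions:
 u(x) = C1 + x^2


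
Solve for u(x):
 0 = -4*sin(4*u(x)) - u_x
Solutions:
 u(x) = -acos((-C1 - exp(32*x))/(C1 - exp(32*x)))/4 + pi/2
 u(x) = acos((-C1 - exp(32*x))/(C1 - exp(32*x)))/4


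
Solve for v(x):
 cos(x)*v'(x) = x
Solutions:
 v(x) = C1 + Integral(x/cos(x), x)


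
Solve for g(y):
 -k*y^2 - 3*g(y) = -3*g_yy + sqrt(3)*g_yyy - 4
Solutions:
 g(y) = C1*exp(y*(2*2^(1/3)*3^(2/3)/(3*sqrt(15) + 7*sqrt(3))^(1/3) + 2^(2/3)*3^(1/3)*(3*sqrt(15) + 7*sqrt(3))^(1/3) + 4*sqrt(3))/12)*sin(2^(1/3)*3^(1/6)*y*(-2^(1/3)*3^(2/3)*(3*sqrt(15) + 7*sqrt(3))^(1/3) + 6/(3*sqrt(15) + 7*sqrt(3))^(1/3))/12) + C2*exp(y*(2*2^(1/3)*3^(2/3)/(3*sqrt(15) + 7*sqrt(3))^(1/3) + 2^(2/3)*3^(1/3)*(3*sqrt(15) + 7*sqrt(3))^(1/3) + 4*sqrt(3))/12)*cos(2^(1/3)*3^(1/6)*y*(-2^(1/3)*3^(2/3)*(3*sqrt(15) + 7*sqrt(3))^(1/3) + 6/(3*sqrt(15) + 7*sqrt(3))^(1/3))/12) + C3*exp(y*(-2^(2/3)*3^(1/3)*(3*sqrt(15) + 7*sqrt(3))^(1/3) - 2*2^(1/3)*3^(2/3)/(3*sqrt(15) + 7*sqrt(3))^(1/3) + 2*sqrt(3))/6) - k*y^2/3 - 2*k/3 + 4/3


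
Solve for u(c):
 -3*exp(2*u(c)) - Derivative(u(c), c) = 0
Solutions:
 u(c) = log(-sqrt(-1/(C1 - 3*c))) - log(2)/2
 u(c) = log(-1/(C1 - 3*c))/2 - log(2)/2


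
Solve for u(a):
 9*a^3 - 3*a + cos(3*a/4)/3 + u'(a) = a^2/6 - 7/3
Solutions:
 u(a) = C1 - 9*a^4/4 + a^3/18 + 3*a^2/2 - 7*a/3 - 4*sin(3*a/4)/9


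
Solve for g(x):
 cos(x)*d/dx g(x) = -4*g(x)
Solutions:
 g(x) = C1*(sin(x)^2 - 2*sin(x) + 1)/(sin(x)^2 + 2*sin(x) + 1)


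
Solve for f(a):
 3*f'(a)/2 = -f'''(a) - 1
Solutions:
 f(a) = C1 + C2*sin(sqrt(6)*a/2) + C3*cos(sqrt(6)*a/2) - 2*a/3


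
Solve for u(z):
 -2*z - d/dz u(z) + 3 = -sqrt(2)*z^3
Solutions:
 u(z) = C1 + sqrt(2)*z^4/4 - z^2 + 3*z


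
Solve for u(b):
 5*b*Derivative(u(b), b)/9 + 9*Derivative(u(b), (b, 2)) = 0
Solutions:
 u(b) = C1 + C2*erf(sqrt(10)*b/18)


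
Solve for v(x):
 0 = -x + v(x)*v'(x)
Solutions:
 v(x) = -sqrt(C1 + x^2)
 v(x) = sqrt(C1 + x^2)


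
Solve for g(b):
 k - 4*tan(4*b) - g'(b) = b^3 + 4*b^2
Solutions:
 g(b) = C1 - b^4/4 - 4*b^3/3 + b*k + log(cos(4*b))


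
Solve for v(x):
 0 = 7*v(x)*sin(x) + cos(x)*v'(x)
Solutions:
 v(x) = C1*cos(x)^7


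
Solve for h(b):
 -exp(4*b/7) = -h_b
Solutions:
 h(b) = C1 + 7*exp(4*b/7)/4


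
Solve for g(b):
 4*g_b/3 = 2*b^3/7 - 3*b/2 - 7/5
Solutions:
 g(b) = C1 + 3*b^4/56 - 9*b^2/16 - 21*b/20


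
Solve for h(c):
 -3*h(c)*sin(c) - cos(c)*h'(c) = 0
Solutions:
 h(c) = C1*cos(c)^3


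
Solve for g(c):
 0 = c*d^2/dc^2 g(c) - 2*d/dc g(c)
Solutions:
 g(c) = C1 + C2*c^3


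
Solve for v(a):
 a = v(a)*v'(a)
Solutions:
 v(a) = -sqrt(C1 + a^2)
 v(a) = sqrt(C1 + a^2)


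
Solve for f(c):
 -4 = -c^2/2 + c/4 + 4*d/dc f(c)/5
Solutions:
 f(c) = C1 + 5*c^3/24 - 5*c^2/32 - 5*c


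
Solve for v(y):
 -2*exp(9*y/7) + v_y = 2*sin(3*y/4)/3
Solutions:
 v(y) = C1 + 14*exp(9*y/7)/9 - 8*cos(3*y/4)/9


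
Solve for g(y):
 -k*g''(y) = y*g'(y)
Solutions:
 g(y) = C1 + C2*sqrt(k)*erf(sqrt(2)*y*sqrt(1/k)/2)


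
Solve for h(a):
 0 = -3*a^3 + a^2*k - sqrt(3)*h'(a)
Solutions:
 h(a) = C1 - sqrt(3)*a^4/4 + sqrt(3)*a^3*k/9


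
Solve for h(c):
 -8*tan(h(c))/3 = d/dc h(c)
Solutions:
 h(c) = pi - asin(C1*exp(-8*c/3))
 h(c) = asin(C1*exp(-8*c/3))


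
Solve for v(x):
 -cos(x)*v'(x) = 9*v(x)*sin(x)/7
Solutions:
 v(x) = C1*cos(x)^(9/7)


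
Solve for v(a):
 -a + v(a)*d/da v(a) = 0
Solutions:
 v(a) = -sqrt(C1 + a^2)
 v(a) = sqrt(C1 + a^2)


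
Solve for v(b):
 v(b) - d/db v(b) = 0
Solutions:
 v(b) = C1*exp(b)


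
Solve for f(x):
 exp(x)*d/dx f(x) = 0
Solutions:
 f(x) = C1


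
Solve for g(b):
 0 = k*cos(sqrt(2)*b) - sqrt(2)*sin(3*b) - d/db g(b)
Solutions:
 g(b) = C1 + sqrt(2)*k*sin(sqrt(2)*b)/2 + sqrt(2)*cos(3*b)/3


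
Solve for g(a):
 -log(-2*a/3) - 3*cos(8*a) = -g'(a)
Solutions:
 g(a) = C1 + a*log(-a) - a*log(3) - a + a*log(2) + 3*sin(8*a)/8


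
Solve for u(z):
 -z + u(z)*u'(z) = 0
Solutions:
 u(z) = -sqrt(C1 + z^2)
 u(z) = sqrt(C1 + z^2)


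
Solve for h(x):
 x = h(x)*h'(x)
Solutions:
 h(x) = -sqrt(C1 + x^2)
 h(x) = sqrt(C1 + x^2)


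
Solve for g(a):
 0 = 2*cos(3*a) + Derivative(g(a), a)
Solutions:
 g(a) = C1 - 2*sin(3*a)/3


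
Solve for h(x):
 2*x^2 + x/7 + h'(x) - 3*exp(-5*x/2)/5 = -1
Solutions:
 h(x) = C1 - 2*x^3/3 - x^2/14 - x - 6*exp(-5*x/2)/25


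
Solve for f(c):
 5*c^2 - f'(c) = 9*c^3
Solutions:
 f(c) = C1 - 9*c^4/4 + 5*c^3/3


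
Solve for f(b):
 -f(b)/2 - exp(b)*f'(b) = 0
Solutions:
 f(b) = C1*exp(exp(-b)/2)


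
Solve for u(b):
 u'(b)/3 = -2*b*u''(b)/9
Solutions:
 u(b) = C1 + C2/sqrt(b)


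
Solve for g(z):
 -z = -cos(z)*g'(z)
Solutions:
 g(z) = C1 + Integral(z/cos(z), z)


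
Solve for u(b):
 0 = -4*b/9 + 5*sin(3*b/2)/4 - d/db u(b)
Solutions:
 u(b) = C1 - 2*b^2/9 - 5*cos(3*b/2)/6


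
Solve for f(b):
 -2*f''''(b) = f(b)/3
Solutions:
 f(b) = (C1*sin(2^(1/4)*3^(3/4)*b/6) + C2*cos(2^(1/4)*3^(3/4)*b/6))*exp(-2^(1/4)*3^(3/4)*b/6) + (C3*sin(2^(1/4)*3^(3/4)*b/6) + C4*cos(2^(1/4)*3^(3/4)*b/6))*exp(2^(1/4)*3^(3/4)*b/6)


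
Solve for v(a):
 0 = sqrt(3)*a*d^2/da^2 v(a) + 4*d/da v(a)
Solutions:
 v(a) = C1 + C2*a^(1 - 4*sqrt(3)/3)


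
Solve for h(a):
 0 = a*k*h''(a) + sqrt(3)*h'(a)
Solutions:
 h(a) = C1 + a^(((re(k) - sqrt(3))*re(k) + im(k)^2)/(re(k)^2 + im(k)^2))*(C2*sin(sqrt(3)*log(a)*Abs(im(k))/(re(k)^2 + im(k)^2)) + C3*cos(sqrt(3)*log(a)*im(k)/(re(k)^2 + im(k)^2)))


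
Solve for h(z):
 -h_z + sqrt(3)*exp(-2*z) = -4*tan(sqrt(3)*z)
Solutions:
 h(z) = C1 + 2*sqrt(3)*log(tan(sqrt(3)*z)^2 + 1)/3 - sqrt(3)*exp(-2*z)/2


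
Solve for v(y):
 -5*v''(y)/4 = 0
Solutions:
 v(y) = C1 + C2*y


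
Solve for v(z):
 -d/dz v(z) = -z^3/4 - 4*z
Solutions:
 v(z) = C1 + z^4/16 + 2*z^2


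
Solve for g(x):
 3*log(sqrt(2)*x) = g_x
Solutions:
 g(x) = C1 + 3*x*log(x) - 3*x + 3*x*log(2)/2


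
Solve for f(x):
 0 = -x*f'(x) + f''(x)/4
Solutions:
 f(x) = C1 + C2*erfi(sqrt(2)*x)


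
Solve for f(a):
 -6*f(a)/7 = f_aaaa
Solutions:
 f(a) = (C1*sin(14^(3/4)*3^(1/4)*a/14) + C2*cos(14^(3/4)*3^(1/4)*a/14))*exp(-14^(3/4)*3^(1/4)*a/14) + (C3*sin(14^(3/4)*3^(1/4)*a/14) + C4*cos(14^(3/4)*3^(1/4)*a/14))*exp(14^(3/4)*3^(1/4)*a/14)


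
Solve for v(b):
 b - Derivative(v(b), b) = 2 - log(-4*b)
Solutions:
 v(b) = C1 + b^2/2 + b*log(-b) + b*(-3 + 2*log(2))


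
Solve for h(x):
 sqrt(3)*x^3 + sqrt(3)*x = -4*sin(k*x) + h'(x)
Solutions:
 h(x) = C1 + sqrt(3)*x^4/4 + sqrt(3)*x^2/2 - 4*cos(k*x)/k


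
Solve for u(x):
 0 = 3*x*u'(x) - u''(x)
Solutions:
 u(x) = C1 + C2*erfi(sqrt(6)*x/2)


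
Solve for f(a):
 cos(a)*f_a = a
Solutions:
 f(a) = C1 + Integral(a/cos(a), a)


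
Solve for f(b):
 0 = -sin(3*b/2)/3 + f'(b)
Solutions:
 f(b) = C1 - 2*cos(3*b/2)/9


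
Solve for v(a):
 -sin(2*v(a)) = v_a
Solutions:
 v(a) = pi - acos((-C1 - exp(4*a))/(C1 - exp(4*a)))/2
 v(a) = acos((-C1 - exp(4*a))/(C1 - exp(4*a)))/2


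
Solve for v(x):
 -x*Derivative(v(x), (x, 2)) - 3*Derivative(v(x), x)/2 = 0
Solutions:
 v(x) = C1 + C2/sqrt(x)


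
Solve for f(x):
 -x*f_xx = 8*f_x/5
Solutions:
 f(x) = C1 + C2/x^(3/5)


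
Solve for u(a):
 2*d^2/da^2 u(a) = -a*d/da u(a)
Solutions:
 u(a) = C1 + C2*erf(a/2)


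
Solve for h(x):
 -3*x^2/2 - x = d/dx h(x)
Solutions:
 h(x) = C1 - x^3/2 - x^2/2


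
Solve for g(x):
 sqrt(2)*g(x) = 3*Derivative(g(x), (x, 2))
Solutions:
 g(x) = C1*exp(-2^(1/4)*sqrt(3)*x/3) + C2*exp(2^(1/4)*sqrt(3)*x/3)


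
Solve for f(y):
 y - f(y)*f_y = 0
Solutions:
 f(y) = -sqrt(C1 + y^2)
 f(y) = sqrt(C1 + y^2)


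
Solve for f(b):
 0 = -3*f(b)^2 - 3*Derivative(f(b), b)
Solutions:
 f(b) = 1/(C1 + b)


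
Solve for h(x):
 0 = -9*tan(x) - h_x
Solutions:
 h(x) = C1 + 9*log(cos(x))


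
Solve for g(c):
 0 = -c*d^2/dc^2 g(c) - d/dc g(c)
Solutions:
 g(c) = C1 + C2*log(c)


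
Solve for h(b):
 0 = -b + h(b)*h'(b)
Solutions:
 h(b) = -sqrt(C1 + b^2)
 h(b) = sqrt(C1 + b^2)


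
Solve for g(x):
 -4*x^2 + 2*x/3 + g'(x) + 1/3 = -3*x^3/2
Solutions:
 g(x) = C1 - 3*x^4/8 + 4*x^3/3 - x^2/3 - x/3


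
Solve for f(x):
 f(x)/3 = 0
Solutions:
 f(x) = 0


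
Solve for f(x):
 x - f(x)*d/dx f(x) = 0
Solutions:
 f(x) = -sqrt(C1 + x^2)
 f(x) = sqrt(C1 + x^2)


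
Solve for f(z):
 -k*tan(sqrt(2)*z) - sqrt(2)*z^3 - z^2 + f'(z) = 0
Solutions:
 f(z) = C1 - sqrt(2)*k*log(cos(sqrt(2)*z))/2 + sqrt(2)*z^4/4 + z^3/3


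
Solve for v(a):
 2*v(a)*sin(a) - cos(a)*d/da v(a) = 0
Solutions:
 v(a) = C1/cos(a)^2


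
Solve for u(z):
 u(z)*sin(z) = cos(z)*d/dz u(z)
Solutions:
 u(z) = C1/cos(z)


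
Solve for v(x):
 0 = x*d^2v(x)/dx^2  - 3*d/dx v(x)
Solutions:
 v(x) = C1 + C2*x^4


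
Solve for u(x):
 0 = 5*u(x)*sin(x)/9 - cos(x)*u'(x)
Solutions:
 u(x) = C1/cos(x)^(5/9)


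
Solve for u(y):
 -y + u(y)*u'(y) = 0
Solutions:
 u(y) = -sqrt(C1 + y^2)
 u(y) = sqrt(C1 + y^2)


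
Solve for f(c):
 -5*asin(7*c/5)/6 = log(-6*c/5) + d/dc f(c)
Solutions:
 f(c) = C1 - c*log(-c) - 5*c*asin(7*c/5)/6 - c*log(6) + c + c*log(5) - 5*sqrt(25 - 49*c^2)/42


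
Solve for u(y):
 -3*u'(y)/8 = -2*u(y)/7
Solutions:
 u(y) = C1*exp(16*y/21)


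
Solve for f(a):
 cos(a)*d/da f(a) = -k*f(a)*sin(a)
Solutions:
 f(a) = C1*exp(k*log(cos(a)))


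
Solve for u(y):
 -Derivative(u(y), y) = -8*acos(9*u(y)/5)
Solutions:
 Integral(1/acos(9*_y/5), (_y, u(y))) = C1 + 8*y


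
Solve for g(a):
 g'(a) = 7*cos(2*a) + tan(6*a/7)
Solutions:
 g(a) = C1 - 7*log(cos(6*a/7))/6 + 7*sin(2*a)/2


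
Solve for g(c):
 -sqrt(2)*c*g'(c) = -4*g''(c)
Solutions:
 g(c) = C1 + C2*erfi(2^(3/4)*c/4)


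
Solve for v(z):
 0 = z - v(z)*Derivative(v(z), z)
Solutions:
 v(z) = -sqrt(C1 + z^2)
 v(z) = sqrt(C1 + z^2)


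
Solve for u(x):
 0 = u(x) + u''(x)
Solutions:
 u(x) = C1*sin(x) + C2*cos(x)


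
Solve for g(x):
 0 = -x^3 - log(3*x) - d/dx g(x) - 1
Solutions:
 g(x) = C1 - x^4/4 - x*log(x) - x*log(3)


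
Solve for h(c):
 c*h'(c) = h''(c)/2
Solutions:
 h(c) = C1 + C2*erfi(c)


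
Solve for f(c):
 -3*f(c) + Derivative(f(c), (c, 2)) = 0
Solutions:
 f(c) = C1*exp(-sqrt(3)*c) + C2*exp(sqrt(3)*c)


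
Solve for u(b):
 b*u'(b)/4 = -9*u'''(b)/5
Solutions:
 u(b) = C1 + Integral(C2*airyai(-30^(1/3)*b/6) + C3*airybi(-30^(1/3)*b/6), b)


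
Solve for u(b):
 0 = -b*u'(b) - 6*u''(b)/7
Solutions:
 u(b) = C1 + C2*erf(sqrt(21)*b/6)


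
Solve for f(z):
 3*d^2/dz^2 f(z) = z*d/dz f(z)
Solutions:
 f(z) = C1 + C2*erfi(sqrt(6)*z/6)


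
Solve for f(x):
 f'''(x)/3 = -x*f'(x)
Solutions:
 f(x) = C1 + Integral(C2*airyai(-3^(1/3)*x) + C3*airybi(-3^(1/3)*x), x)


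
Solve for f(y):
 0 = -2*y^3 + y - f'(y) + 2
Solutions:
 f(y) = C1 - y^4/2 + y^2/2 + 2*y


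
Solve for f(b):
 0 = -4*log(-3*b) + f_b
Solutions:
 f(b) = C1 + 4*b*log(-b) + 4*b*(-1 + log(3))


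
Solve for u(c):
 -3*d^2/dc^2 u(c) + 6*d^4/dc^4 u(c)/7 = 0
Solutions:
 u(c) = C1 + C2*c + C3*exp(-sqrt(14)*c/2) + C4*exp(sqrt(14)*c/2)


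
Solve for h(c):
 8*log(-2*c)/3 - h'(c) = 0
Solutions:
 h(c) = C1 + 8*c*log(-c)/3 + 8*c*(-1 + log(2))/3


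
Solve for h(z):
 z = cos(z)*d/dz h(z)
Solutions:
 h(z) = C1 + Integral(z/cos(z), z)


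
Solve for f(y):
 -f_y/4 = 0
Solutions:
 f(y) = C1


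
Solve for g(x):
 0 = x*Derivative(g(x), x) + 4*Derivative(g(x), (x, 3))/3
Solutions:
 g(x) = C1 + Integral(C2*airyai(-6^(1/3)*x/2) + C3*airybi(-6^(1/3)*x/2), x)


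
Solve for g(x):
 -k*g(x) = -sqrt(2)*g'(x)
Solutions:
 g(x) = C1*exp(sqrt(2)*k*x/2)


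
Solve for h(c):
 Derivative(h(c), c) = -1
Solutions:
 h(c) = C1 - c


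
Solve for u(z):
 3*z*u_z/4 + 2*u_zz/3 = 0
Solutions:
 u(z) = C1 + C2*erf(3*z/4)


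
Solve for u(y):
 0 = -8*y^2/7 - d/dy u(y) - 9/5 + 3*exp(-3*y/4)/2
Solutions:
 u(y) = C1 - 8*y^3/21 - 9*y/5 - 2*exp(-3*y/4)


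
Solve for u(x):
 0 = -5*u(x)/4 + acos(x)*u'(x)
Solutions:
 u(x) = C1*exp(5*Integral(1/acos(x), x)/4)


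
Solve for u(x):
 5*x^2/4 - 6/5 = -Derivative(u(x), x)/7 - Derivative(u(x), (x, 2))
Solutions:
 u(x) = C1 + C2*exp(-x/7) - 35*x^3/12 + 245*x^2/4 - 8491*x/10


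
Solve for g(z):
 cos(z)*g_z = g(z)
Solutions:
 g(z) = C1*sqrt(sin(z) + 1)/sqrt(sin(z) - 1)


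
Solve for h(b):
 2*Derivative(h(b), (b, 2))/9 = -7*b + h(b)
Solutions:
 h(b) = C1*exp(-3*sqrt(2)*b/2) + C2*exp(3*sqrt(2)*b/2) + 7*b


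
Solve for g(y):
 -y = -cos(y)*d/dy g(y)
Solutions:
 g(y) = C1 + Integral(y/cos(y), y)


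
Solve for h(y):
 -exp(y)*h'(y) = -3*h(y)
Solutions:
 h(y) = C1*exp(-3*exp(-y))


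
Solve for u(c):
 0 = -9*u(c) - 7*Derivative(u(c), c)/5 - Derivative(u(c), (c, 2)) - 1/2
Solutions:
 u(c) = (C1*sin(sqrt(851)*c/10) + C2*cos(sqrt(851)*c/10))*exp(-7*c/10) - 1/18


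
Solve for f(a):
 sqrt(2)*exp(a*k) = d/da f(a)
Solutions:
 f(a) = C1 + sqrt(2)*exp(a*k)/k


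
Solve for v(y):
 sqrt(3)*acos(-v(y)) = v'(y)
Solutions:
 Integral(1/acos(-_y), (_y, v(y))) = C1 + sqrt(3)*y


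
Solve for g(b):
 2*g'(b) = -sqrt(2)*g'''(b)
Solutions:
 g(b) = C1 + C2*sin(2^(1/4)*b) + C3*cos(2^(1/4)*b)


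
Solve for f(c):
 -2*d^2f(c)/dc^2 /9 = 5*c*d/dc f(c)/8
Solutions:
 f(c) = C1 + C2*erf(3*sqrt(10)*c/8)


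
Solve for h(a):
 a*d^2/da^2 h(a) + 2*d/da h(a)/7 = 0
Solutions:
 h(a) = C1 + C2*a^(5/7)


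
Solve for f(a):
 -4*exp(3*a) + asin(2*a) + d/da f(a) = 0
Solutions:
 f(a) = C1 - a*asin(2*a) - sqrt(1 - 4*a^2)/2 + 4*exp(3*a)/3


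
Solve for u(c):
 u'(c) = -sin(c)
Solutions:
 u(c) = C1 + cos(c)


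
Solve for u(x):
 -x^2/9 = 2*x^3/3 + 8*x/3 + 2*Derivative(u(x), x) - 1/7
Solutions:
 u(x) = C1 - x^4/12 - x^3/54 - 2*x^2/3 + x/14


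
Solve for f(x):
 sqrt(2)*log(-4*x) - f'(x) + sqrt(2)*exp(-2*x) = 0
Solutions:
 f(x) = C1 + sqrt(2)*x*log(-x) + sqrt(2)*x*(-1 + 2*log(2)) - sqrt(2)*exp(-2*x)/2


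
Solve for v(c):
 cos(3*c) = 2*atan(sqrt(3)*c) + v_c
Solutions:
 v(c) = C1 - 2*c*atan(sqrt(3)*c) + sqrt(3)*log(3*c^2 + 1)/3 + sin(3*c)/3


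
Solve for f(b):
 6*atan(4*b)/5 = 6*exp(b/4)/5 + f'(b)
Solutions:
 f(b) = C1 + 6*b*atan(4*b)/5 - 24*exp(b/4)/5 - 3*log(16*b^2 + 1)/20


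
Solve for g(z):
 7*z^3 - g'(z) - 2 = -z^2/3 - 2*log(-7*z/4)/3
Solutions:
 g(z) = C1 + 7*z^4/4 + z^3/9 + 2*z*log(-z)/3 + z*(-8/3 - 2*log(2) + 2*log(14)/3)


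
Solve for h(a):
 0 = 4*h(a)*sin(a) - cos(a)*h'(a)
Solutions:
 h(a) = C1/cos(a)^4


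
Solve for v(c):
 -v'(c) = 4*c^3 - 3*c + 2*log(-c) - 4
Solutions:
 v(c) = C1 - c^4 + 3*c^2/2 - 2*c*log(-c) + 6*c


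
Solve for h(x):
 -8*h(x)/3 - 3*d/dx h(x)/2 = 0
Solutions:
 h(x) = C1*exp(-16*x/9)


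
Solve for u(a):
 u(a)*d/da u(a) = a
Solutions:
 u(a) = -sqrt(C1 + a^2)
 u(a) = sqrt(C1 + a^2)


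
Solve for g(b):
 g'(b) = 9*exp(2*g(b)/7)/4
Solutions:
 g(b) = 7*log(-sqrt(-1/(C1 + 9*b))) + 7*log(14)/2
 g(b) = 7*log(-1/(C1 + 9*b))/2 + 7*log(14)/2


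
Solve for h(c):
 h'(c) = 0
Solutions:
 h(c) = C1


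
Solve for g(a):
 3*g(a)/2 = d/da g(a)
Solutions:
 g(a) = C1*exp(3*a/2)


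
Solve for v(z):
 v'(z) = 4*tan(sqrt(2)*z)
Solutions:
 v(z) = C1 - 2*sqrt(2)*log(cos(sqrt(2)*z))


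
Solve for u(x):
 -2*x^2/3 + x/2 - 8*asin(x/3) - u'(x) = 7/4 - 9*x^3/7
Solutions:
 u(x) = C1 + 9*x^4/28 - 2*x^3/9 + x^2/4 - 8*x*asin(x/3) - 7*x/4 - 8*sqrt(9 - x^2)


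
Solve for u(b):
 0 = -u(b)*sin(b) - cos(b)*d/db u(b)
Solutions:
 u(b) = C1*cos(b)


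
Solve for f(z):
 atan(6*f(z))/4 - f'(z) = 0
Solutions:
 Integral(1/atan(6*_y), (_y, f(z))) = C1 + z/4


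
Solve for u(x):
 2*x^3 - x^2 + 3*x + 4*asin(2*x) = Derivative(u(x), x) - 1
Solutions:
 u(x) = C1 + x^4/2 - x^3/3 + 3*x^2/2 + 4*x*asin(2*x) + x + 2*sqrt(1 - 4*x^2)


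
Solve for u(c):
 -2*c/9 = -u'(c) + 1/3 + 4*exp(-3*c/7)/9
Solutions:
 u(c) = C1 + c^2/9 + c/3 - 28*exp(-3*c/7)/27


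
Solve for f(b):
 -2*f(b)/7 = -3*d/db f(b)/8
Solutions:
 f(b) = C1*exp(16*b/21)


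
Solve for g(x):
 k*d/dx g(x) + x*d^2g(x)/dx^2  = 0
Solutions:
 g(x) = C1 + x^(1 - re(k))*(C2*sin(log(x)*Abs(im(k))) + C3*cos(log(x)*im(k)))


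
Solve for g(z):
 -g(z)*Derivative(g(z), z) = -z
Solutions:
 g(z) = -sqrt(C1 + z^2)
 g(z) = sqrt(C1 + z^2)


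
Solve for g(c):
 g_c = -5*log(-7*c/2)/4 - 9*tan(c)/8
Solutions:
 g(c) = C1 - 5*c*log(-c)/4 - 5*c*log(7)/4 + 5*c*log(2)/4 + 5*c/4 + 9*log(cos(c))/8


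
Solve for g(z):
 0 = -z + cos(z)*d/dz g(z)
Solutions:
 g(z) = C1 + Integral(z/cos(z), z)


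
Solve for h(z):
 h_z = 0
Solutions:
 h(z) = C1


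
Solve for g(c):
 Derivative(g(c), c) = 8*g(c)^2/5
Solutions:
 g(c) = -5/(C1 + 8*c)


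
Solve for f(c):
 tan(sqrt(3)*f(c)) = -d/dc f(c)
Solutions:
 f(c) = sqrt(3)*(pi - asin(C1*exp(-sqrt(3)*c)))/3
 f(c) = sqrt(3)*asin(C1*exp(-sqrt(3)*c))/3


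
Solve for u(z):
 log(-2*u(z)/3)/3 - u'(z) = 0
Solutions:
 -3*Integral(1/(log(-_y) - log(3) + log(2)), (_y, u(z))) = C1 - z


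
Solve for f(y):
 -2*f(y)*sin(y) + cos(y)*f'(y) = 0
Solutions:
 f(y) = C1/cos(y)^2


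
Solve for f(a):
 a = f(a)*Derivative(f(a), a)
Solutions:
 f(a) = -sqrt(C1 + a^2)
 f(a) = sqrt(C1 + a^2)


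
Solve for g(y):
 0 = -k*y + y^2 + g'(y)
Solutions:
 g(y) = C1 + k*y^2/2 - y^3/3


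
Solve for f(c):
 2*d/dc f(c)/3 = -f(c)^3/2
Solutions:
 f(c) = -sqrt(2)*sqrt(-1/(C1 - 3*c))
 f(c) = sqrt(2)*sqrt(-1/(C1 - 3*c))


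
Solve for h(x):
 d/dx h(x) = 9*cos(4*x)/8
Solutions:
 h(x) = C1 + 9*sin(4*x)/32


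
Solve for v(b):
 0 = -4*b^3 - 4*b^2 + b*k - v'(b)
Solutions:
 v(b) = C1 - b^4 - 4*b^3/3 + b^2*k/2


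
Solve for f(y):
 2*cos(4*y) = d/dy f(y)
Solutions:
 f(y) = C1 + sin(4*y)/2


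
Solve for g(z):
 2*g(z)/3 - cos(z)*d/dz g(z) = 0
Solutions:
 g(z) = C1*(sin(z) + 1)^(1/3)/(sin(z) - 1)^(1/3)


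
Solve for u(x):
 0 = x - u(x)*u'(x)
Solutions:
 u(x) = -sqrt(C1 + x^2)
 u(x) = sqrt(C1 + x^2)


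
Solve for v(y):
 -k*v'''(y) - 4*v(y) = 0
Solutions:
 v(y) = C1*exp(2^(2/3)*y*(-1/k)^(1/3)) + C2*exp(2^(2/3)*y*(-1/k)^(1/3)*(-1 + sqrt(3)*I)/2) + C3*exp(-2^(2/3)*y*(-1/k)^(1/3)*(1 + sqrt(3)*I)/2)


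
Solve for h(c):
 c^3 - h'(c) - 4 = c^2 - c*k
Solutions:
 h(c) = C1 + c^4/4 - c^3/3 + c^2*k/2 - 4*c


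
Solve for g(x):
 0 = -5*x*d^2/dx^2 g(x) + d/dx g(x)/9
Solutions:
 g(x) = C1 + C2*x^(46/45)


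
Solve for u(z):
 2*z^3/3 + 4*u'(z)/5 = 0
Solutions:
 u(z) = C1 - 5*z^4/24


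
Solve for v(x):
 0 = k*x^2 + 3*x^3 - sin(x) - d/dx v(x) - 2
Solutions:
 v(x) = C1 + k*x^3/3 + 3*x^4/4 - 2*x + cos(x)


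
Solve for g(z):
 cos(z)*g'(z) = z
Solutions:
 g(z) = C1 + Integral(z/cos(z), z)


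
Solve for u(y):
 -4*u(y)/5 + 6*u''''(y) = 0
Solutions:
 u(y) = C1*exp(-15^(3/4)*2^(1/4)*y/15) + C2*exp(15^(3/4)*2^(1/4)*y/15) + C3*sin(15^(3/4)*2^(1/4)*y/15) + C4*cos(15^(3/4)*2^(1/4)*y/15)


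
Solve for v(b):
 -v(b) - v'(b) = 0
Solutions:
 v(b) = C1*exp(-b)


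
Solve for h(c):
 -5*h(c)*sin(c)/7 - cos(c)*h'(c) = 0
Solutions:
 h(c) = C1*cos(c)^(5/7)


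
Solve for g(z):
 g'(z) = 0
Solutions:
 g(z) = C1


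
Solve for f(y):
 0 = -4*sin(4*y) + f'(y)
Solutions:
 f(y) = C1 - cos(4*y)


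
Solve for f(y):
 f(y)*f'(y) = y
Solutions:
 f(y) = -sqrt(C1 + y^2)
 f(y) = sqrt(C1 + y^2)


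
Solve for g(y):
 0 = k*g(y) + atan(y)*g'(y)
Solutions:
 g(y) = C1*exp(-k*Integral(1/atan(y), y))


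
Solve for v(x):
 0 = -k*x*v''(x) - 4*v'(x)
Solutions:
 v(x) = C1 + x^(((re(k) - 4)*re(k) + im(k)^2)/(re(k)^2 + im(k)^2))*(C2*sin(4*log(x)*Abs(im(k))/(re(k)^2 + im(k)^2)) + C3*cos(4*log(x)*im(k)/(re(k)^2 + im(k)^2)))


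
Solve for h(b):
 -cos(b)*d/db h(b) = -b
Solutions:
 h(b) = C1 + Integral(b/cos(b), b)


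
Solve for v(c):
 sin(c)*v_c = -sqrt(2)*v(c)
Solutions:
 v(c) = C1*(cos(c) + 1)^(sqrt(2)/2)/(cos(c) - 1)^(sqrt(2)/2)


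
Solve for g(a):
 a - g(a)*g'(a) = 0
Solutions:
 g(a) = -sqrt(C1 + a^2)
 g(a) = sqrt(C1 + a^2)


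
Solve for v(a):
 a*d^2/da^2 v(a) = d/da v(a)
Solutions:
 v(a) = C1 + C2*a^2


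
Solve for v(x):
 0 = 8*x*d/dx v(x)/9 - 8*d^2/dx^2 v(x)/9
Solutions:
 v(x) = C1 + C2*erfi(sqrt(2)*x/2)


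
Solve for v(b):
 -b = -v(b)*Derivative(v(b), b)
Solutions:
 v(b) = -sqrt(C1 + b^2)
 v(b) = sqrt(C1 + b^2)


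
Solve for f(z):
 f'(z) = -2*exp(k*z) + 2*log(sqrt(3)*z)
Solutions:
 f(z) = C1 + 2*z*log(z) + z*(-2 + log(3)) + Piecewise((-2*exp(k*z)/k, Ne(k, 0)), (-2*z, True))


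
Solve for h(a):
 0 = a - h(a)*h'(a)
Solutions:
 h(a) = -sqrt(C1 + a^2)
 h(a) = sqrt(C1 + a^2)


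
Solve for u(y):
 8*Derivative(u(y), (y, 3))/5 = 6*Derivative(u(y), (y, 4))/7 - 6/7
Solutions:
 u(y) = C1 + C2*y + C3*y^2 + C4*exp(28*y/15) - 5*y^3/56


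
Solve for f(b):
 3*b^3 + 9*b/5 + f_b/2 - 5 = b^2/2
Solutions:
 f(b) = C1 - 3*b^4/2 + b^3/3 - 9*b^2/5 + 10*b


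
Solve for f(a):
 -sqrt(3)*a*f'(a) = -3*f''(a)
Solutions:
 f(a) = C1 + C2*erfi(sqrt(2)*3^(3/4)*a/6)


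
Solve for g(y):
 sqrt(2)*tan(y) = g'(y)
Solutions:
 g(y) = C1 - sqrt(2)*log(cos(y))


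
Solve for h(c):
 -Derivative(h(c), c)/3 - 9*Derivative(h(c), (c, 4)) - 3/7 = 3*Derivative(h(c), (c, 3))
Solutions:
 h(c) = C1 + C2*exp(c*(-4 + 2*2^(1/3)/(3*sqrt(93) + 29)^(1/3) + 2^(2/3)*(3*sqrt(93) + 29)^(1/3))/36)*sin(2^(1/3)*sqrt(3)*c*(-2^(1/3)*(3*sqrt(93) + 29)^(1/3) + 2/(3*sqrt(93) + 29)^(1/3))/36) + C3*exp(c*(-4 + 2*2^(1/3)/(3*sqrt(93) + 29)^(1/3) + 2^(2/3)*(3*sqrt(93) + 29)^(1/3))/36)*cos(2^(1/3)*sqrt(3)*c*(-2^(1/3)*(3*sqrt(93) + 29)^(1/3) + 2/(3*sqrt(93) + 29)^(1/3))/36) + C4*exp(-c*(2*2^(1/3)/(3*sqrt(93) + 29)^(1/3) + 2 + 2^(2/3)*(3*sqrt(93) + 29)^(1/3))/18) - 9*c/7


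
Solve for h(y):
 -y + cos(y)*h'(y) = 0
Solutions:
 h(y) = C1 + Integral(y/cos(y), y)


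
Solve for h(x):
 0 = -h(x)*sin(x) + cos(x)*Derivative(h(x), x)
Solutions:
 h(x) = C1/cos(x)


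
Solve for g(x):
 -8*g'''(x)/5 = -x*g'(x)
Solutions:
 g(x) = C1 + Integral(C2*airyai(5^(1/3)*x/2) + C3*airybi(5^(1/3)*x/2), x)


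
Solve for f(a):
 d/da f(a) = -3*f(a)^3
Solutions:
 f(a) = -sqrt(2)*sqrt(-1/(C1 - 3*a))/2
 f(a) = sqrt(2)*sqrt(-1/(C1 - 3*a))/2
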